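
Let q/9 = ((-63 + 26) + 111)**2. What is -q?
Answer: -49284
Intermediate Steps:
q = 49284 (q = 9*((-63 + 26) + 111)**2 = 9*(-37 + 111)**2 = 9*74**2 = 9*5476 = 49284)
-q = -1*49284 = -49284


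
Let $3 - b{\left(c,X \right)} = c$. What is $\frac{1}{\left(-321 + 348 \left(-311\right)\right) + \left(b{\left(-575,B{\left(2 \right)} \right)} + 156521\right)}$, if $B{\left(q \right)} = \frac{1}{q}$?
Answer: $\frac{1}{48550} \approx 2.0597 \cdot 10^{-5}$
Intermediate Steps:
$b{\left(c,X \right)} = 3 - c$
$\frac{1}{\left(-321 + 348 \left(-311\right)\right) + \left(b{\left(-575,B{\left(2 \right)} \right)} + 156521\right)} = \frac{1}{\left(-321 + 348 \left(-311\right)\right) + \left(\left(3 - -575\right) + 156521\right)} = \frac{1}{\left(-321 - 108228\right) + \left(\left(3 + 575\right) + 156521\right)} = \frac{1}{-108549 + \left(578 + 156521\right)} = \frac{1}{-108549 + 157099} = \frac{1}{48550}$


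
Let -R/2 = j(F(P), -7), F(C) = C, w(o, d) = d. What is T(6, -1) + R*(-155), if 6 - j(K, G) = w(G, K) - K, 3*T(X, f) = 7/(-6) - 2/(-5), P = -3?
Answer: 167377/90 ≈ 1859.7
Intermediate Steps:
T(X, f) = -23/90 (T(X, f) = (7/(-6) - 2/(-5))/3 = (7*(-⅙) - 2*(-⅕))/3 = (-7/6 + ⅖)/3 = (⅓)*(-23/30) = -23/90)
j(K, G) = 6 (j(K, G) = 6 - (K - K) = 6 - 1*0 = 6 + 0 = 6)
R = -12 (R = -2*6 = -12)
T(6, -1) + R*(-155) = -23/90 - 12*(-155) = -23/90 + 1860 = 167377/90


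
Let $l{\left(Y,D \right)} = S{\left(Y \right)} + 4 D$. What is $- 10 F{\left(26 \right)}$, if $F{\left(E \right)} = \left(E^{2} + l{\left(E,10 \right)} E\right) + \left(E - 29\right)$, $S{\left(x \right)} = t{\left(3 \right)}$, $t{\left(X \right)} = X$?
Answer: $-17910$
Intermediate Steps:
$S{\left(x \right)} = 3$
$l{\left(Y,D \right)} = 3 + 4 D$
$F{\left(E \right)} = -29 + E^{2} + 44 E$ ($F{\left(E \right)} = \left(E^{2} + \left(3 + 4 \cdot 10\right) E\right) + \left(E - 29\right) = \left(E^{2} + \left(3 + 40\right) E\right) + \left(-29 + E\right) = \left(E^{2} + 43 E\right) + \left(-29 + E\right) = -29 + E^{2} + 44 E$)
$- 10 F{\left(26 \right)} = - 10 \left(-29 + 26^{2} + 44 \cdot 26\right) = - 10 \left(-29 + 676 + 1144\right) = \left(-10\right) 1791 = -17910$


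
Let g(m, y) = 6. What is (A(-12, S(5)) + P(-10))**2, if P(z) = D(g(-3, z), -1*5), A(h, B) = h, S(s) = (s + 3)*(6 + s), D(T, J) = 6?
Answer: 36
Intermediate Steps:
S(s) = (3 + s)*(6 + s)
P(z) = 6
(A(-12, S(5)) + P(-10))**2 = (-12 + 6)**2 = (-6)**2 = 36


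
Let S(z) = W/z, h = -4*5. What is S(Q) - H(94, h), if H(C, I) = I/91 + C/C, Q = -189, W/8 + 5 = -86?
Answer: 7547/2457 ≈ 3.0716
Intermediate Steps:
h = -20
W = -728 (W = -40 + 8*(-86) = -40 - 688 = -728)
S(z) = -728/z
H(C, I) = 1 + I/91 (H(C, I) = I*(1/91) + 1 = I/91 + 1 = 1 + I/91)
S(Q) - H(94, h) = -728/(-189) - (1 + (1/91)*(-20)) = -728*(-1/189) - (1 - 20/91) = 104/27 - 1*71/91 = 104/27 - 71/91 = 7547/2457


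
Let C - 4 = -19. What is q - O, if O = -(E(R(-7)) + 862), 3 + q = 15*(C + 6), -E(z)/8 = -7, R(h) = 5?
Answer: 780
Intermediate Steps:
C = -15 (C = 4 - 19 = -15)
E(z) = 56 (E(z) = -8*(-7) = 56)
q = -138 (q = -3 + 15*(-15 + 6) = -3 + 15*(-9) = -3 - 135 = -138)
O = -918 (O = -(56 + 862) = -1*918 = -918)
q - O = -138 - 1*(-918) = -138 + 918 = 780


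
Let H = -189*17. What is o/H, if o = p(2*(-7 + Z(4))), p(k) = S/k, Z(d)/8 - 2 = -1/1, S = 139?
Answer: -139/6426 ≈ -0.021631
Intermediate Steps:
Z(d) = 8 (Z(d) = 16 + 8*(-1/1) = 16 + 8*(-1*1) = 16 + 8*(-1) = 16 - 8 = 8)
H = -3213
p(k) = 139/k
o = 139/2 (o = 139/((2*(-7 + 8))) = 139/((2*1)) = 139/2 ≈ 69.500)
o/H = (139/2)/(-3213) = (139/2)*(-1/3213) = -139/6426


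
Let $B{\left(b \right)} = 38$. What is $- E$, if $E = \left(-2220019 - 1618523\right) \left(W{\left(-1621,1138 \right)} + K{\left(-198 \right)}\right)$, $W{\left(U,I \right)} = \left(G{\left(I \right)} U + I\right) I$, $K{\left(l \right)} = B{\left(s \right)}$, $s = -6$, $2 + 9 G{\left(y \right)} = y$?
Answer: $- \frac{2666406337501660}{3} \approx -8.888 \cdot 10^{14}$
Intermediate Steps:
$G{\left(y \right)} = - \frac{2}{9} + \frac{y}{9}$
$K{\left(l \right)} = 38$
$W{\left(U,I \right)} = I \left(I + U \left(- \frac{2}{9} + \frac{I}{9}\right)\right)$ ($W{\left(U,I \right)} = \left(\left(- \frac{2}{9} + \frac{I}{9}\right) U + I\right) I = \left(U \left(- \frac{2}{9} + \frac{I}{9}\right) + I\right) I = \left(I + U \left(- \frac{2}{9} + \frac{I}{9}\right)\right) I = I \left(I + U \left(- \frac{2}{9} + \frac{I}{9}\right)\right)$)
$E = \frac{2666406337501660}{3}$ ($E = \left(-2220019 - 1618523\right) \left(\frac{1}{9} \cdot 1138 \left(9 \cdot 1138 - 1621 \left(-2 + 1138\right)\right) + 38\right) = - 3838542 \left(\frac{1}{9} \cdot 1138 \left(10242 - 1841456\right) + 38\right) = - 3838542 \left(\frac{1}{9} \cdot 1138 \left(-1831214\right) + 38\right) = - 3838542 \left(- \frac{2083921532}{9} + 38\right) = \left(-3838542\right) \left(- \frac{2083921190}{9}\right) = \frac{2666406337501660}{3} \approx 8.888 \cdot 10^{14}$)
$- E = \left(-1\right) \frac{2666406337501660}{3} = - \frac{2666406337501660}{3}$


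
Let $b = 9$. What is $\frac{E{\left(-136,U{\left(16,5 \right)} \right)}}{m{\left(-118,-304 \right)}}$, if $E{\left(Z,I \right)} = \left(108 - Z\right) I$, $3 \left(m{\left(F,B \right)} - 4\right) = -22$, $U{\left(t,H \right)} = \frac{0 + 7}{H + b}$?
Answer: $- \frac{183}{5} \approx -36.6$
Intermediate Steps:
$U{\left(t,H \right)} = \frac{7}{9 + H}$ ($U{\left(t,H \right)} = \frac{0 + 7}{H + 9} = \frac{7}{9 + H}$)
$m{\left(F,B \right)} = - \frac{10}{3}$ ($m{\left(F,B \right)} = 4 + \frac{1}{3} \left(-22\right) = 4 - \frac{22}{3} = - \frac{10}{3}$)
$E{\left(Z,I \right)} = I \left(108 - Z\right)$
$\frac{E{\left(-136,U{\left(16,5 \right)} \right)}}{m{\left(-118,-304 \right)}} = \frac{\frac{7}{9 + 5} \left(108 - -136\right)}{- \frac{10}{3}} = \frac{7}{14} \left(108 + 136\right) \left(- \frac{3}{10}\right) = 7 \cdot \frac{1}{14} \cdot 244 \left(- \frac{3}{10}\right) = \frac{1}{2} \cdot 244 \left(- \frac{3}{10}\right) = 122 \left(- \frac{3}{10}\right) = - \frac{183}{5}$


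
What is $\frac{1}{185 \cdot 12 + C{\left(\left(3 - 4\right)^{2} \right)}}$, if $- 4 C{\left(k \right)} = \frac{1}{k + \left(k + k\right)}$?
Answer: $\frac{12}{26639} \approx 0.00045047$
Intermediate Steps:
$C{\left(k \right)} = - \frac{1}{12 k}$ ($C{\left(k \right)} = - \frac{1}{4 \left(k + \left(k + k\right)\right)} = - \frac{1}{4 \left(k + 2 k\right)} = - \frac{1}{4 \cdot 3 k} = - \frac{\frac{1}{3} \frac{1}{k}}{4} = - \frac{1}{12 k}$)
$\frac{1}{185 \cdot 12 + C{\left(\left(3 - 4\right)^{2} \right)}} = \frac{1}{185 \cdot 12 - \frac{1}{12 \left(3 - 4\right)^{2}}} = \frac{1}{2220 - \frac{1}{12 \left(-1\right)^{2}}} = \frac{1}{2220 - \frac{1}{12 \cdot 1}} = \frac{1}{2220 - \frac{1}{12}} = \frac{1}{\frac{26639}{12}} = \frac{12}{26639}$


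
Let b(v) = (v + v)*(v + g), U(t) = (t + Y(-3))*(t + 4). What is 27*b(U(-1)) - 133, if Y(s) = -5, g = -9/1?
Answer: 26111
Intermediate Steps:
g = -9 (g = -9*1 = -9)
U(t) = (-5 + t)*(4 + t) (U(t) = (t - 5)*(t + 4) = (-5 + t)*(4 + t))
b(v) = 2*v*(-9 + v) (b(v) = (v + v)*(v - 9) = (2*v)*(-9 + v) = 2*v*(-9 + v))
27*b(U(-1)) - 133 = 27*(2*(-20 + (-1)² - 1*(-1))*(-9 + (-20 + (-1)² - 1*(-1)))) - 133 = 27*(2*(-20 + 1 + 1)*(-9 + (-20 + 1 + 1))) - 133 = 27*(2*(-18)*(-9 - 18)) - 133 = 27*(2*(-18)*(-27)) - 133 = 27*972 - 133 = 26244 - 133 = 26111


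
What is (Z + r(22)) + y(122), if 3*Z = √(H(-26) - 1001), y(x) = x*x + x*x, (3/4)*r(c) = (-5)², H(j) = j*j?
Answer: 89404/3 + 5*I*√13/3 ≈ 29801.0 + 6.0093*I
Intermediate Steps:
H(j) = j²
r(c) = 100/3 (r(c) = (4/3)*(-5)² = (4/3)*25 = 100/3)
y(x) = 2*x² (y(x) = x² + x² = 2*x²)
Z = 5*I*√13/3 (Z = √((-26)² - 1001)/3 = √(676 - 1001)/3 = √(-325)/3 = (5*I*√13)/3 = 5*I*√13/3 ≈ 6.0093*I)
(Z + r(22)) + y(122) = (5*I*√13/3 + 100/3) + 2*122² = (100/3 + 5*I*√13/3) + 2*14884 = (100/3 + 5*I*√13/3) + 29768 = 89404/3 + 5*I*√13/3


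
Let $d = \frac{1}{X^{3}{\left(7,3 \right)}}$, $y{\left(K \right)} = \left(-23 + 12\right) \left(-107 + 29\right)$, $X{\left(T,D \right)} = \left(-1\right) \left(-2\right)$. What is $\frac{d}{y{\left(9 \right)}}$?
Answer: $\frac{1}{6864} \approx 0.00014569$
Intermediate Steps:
$X{\left(T,D \right)} = 2$
$y{\left(K \right)} = 858$ ($y{\left(K \right)} = \left(-11\right) \left(-78\right) = 858$)
$d = \frac{1}{8}$ ($d = \frac{1}{2^{3}} = \frac{1}{8} \approx 0.125$)
$\frac{d}{y{\left(9 \right)}} = \frac{1}{8 \cdot 858} = \frac{1}{8} \cdot \frac{1}{858} = \frac{1}{6864}$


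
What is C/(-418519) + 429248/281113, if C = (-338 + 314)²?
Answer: 179486522624/117651131647 ≈ 1.5256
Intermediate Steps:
C = 576 (C = (-24)² = 576)
C/(-418519) + 429248/281113 = 576/(-418519) + 429248/281113 = 576*(-1/418519) + 429248*(1/281113) = -576/418519 + 429248/281113 = 179486522624/117651131647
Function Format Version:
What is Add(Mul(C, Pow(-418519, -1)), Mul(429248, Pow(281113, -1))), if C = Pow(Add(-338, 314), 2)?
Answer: Rational(179486522624, 117651131647) ≈ 1.5256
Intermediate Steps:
C = 576 (C = Pow(-24, 2) = 576)
Add(Mul(C, Pow(-418519, -1)), Mul(429248, Pow(281113, -1))) = Add(Mul(576, Pow(-418519, -1)), Mul(429248, Pow(281113, -1))) = Add(Mul(576, Rational(-1, 418519)), Mul(429248, Rational(1, 281113))) = Add(Rational(-576, 418519), Rational(429248, 281113)) = Rational(179486522624, 117651131647)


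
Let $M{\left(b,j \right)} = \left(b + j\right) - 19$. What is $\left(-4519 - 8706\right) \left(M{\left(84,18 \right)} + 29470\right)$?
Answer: $-390838425$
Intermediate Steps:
$M{\left(b,j \right)} = -19 + b + j$
$\left(-4519 - 8706\right) \left(M{\left(84,18 \right)} + 29470\right) = \left(-4519 - 8706\right) \left(\left(-19 + 84 + 18\right) + 29470\right) = - 13225 \left(83 + 29470\right) = \left(-13225\right) 29553 = -390838425$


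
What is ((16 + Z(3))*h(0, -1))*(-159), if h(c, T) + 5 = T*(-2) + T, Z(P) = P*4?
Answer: 17808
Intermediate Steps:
Z(P) = 4*P
h(c, T) = -5 - T (h(c, T) = -5 + (T*(-2) + T) = -5 + (-2*T + T) = -5 - T)
((16 + Z(3))*h(0, -1))*(-159) = ((16 + 4*3)*(-5 - 1*(-1)))*(-159) = ((16 + 12)*(-5 + 1))*(-159) = (28*(-4))*(-159) = -112*(-159) = 17808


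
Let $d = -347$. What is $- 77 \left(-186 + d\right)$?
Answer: $41041$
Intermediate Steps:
$- 77 \left(-186 + d\right) = - 77 \left(-186 - 347\right) = \left(-77\right) \left(-533\right) = 41041$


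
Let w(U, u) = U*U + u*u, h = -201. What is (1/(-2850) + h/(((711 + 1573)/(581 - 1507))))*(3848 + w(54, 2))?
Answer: 149588822112/271225 ≈ 5.5153e+5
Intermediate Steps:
w(U, u) = U² + u²
(1/(-2850) + h/(((711 + 1573)/(581 - 1507))))*(3848 + w(54, 2)) = (1/(-2850) - 201*(581 - 1507)/(711 + 1573))*(3848 + (54² + 2²)) = (-1/2850 - 201/(2284/(-926)))*(3848 + (2916 + 4)) = (-1/2850 - 201/(2284*(-1/926)))*(3848 + 2920) = (-1/2850 - 201/(-1142/463))*6768 = (-1/2850 - 201*(-463/1142))*6768 = (-1/2850 + 93063/1142)*6768 = (66307102/813675)*6768 = 149588822112/271225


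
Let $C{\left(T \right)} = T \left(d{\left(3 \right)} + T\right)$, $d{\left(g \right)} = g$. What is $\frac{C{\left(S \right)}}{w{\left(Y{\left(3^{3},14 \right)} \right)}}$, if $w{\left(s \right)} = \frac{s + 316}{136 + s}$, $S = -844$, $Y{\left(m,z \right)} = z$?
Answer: $\frac{3549020}{11} \approx 3.2264 \cdot 10^{5}$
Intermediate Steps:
$w{\left(s \right)} = \frac{316 + s}{136 + s}$
$C{\left(T \right)} = T \left(3 + T\right)$
$\frac{C{\left(S \right)}}{w{\left(Y{\left(3^{3},14 \right)} \right)}} = \frac{\left(-844\right) \left(3 - 844\right)}{\frac{1}{136 + 14} \left(316 + 14\right)} = \frac{\left(-844\right) \left(-841\right)}{\frac{1}{150} \cdot 330} = \frac{709804}{\frac{1}{150} \cdot 330} = \frac{709804}{\frac{11}{5}} = 709804 \cdot \frac{5}{11} = \frac{3549020}{11}$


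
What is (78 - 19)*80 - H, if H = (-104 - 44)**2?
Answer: -17184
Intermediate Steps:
H = 21904 (H = (-148)**2 = 21904)
(78 - 19)*80 - H = (78 - 19)*80 - 1*21904 = 59*80 - 21904 = 4720 - 21904 = -17184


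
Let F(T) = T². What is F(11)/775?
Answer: 121/775 ≈ 0.15613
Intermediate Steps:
F(11)/775 = 11²/775 = 121*(1/775) = 121/775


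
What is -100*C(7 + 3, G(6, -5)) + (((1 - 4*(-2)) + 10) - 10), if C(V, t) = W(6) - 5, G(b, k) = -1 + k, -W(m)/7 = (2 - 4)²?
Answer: 3309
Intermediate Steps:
W(m) = -28 (W(m) = -7*(2 - 4)² = -7*(-2)² = -7*4 = -28)
C(V, t) = -33 (C(V, t) = -28 - 5 = -33)
-100*C(7 + 3, G(6, -5)) + (((1 - 4*(-2)) + 10) - 10) = -100*(-33) + (((1 - 4*(-2)) + 10) - 10) = 3300 + (((1 + 8) + 10) - 10) = 3300 + ((9 + 10) - 10) = 3300 + (19 - 10) = 3300 + 9 = 3309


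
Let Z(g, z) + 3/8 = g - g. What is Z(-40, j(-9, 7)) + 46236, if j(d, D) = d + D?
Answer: 369885/8 ≈ 46236.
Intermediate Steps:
j(d, D) = D + d
Z(g, z) = -3/8 (Z(g, z) = -3/8 + (g - g) = -3/8 + 0 = -3/8)
Z(-40, j(-9, 7)) + 46236 = -3/8 + 46236 = 369885/8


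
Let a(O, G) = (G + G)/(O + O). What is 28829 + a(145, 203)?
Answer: 144152/5 ≈ 28830.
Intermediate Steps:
a(O, G) = G/O (a(O, G) = (2*G)/((2*O)) = (2*G)*(1/(2*O)) = G/O)
28829 + a(145, 203) = 28829 + 203/145 = 28829 + 203*(1/145) = 28829 + 7/5 = 144152/5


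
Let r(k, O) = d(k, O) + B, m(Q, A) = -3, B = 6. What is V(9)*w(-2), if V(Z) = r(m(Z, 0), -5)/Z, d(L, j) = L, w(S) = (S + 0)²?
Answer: 4/3 ≈ 1.3333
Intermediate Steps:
w(S) = S²
r(k, O) = 6 + k (r(k, O) = k + 6 = 6 + k)
V(Z) = 3/Z (V(Z) = (6 - 3)/Z = 3/Z)
V(9)*w(-2) = (3/9)*(-2)² = (3*(⅑))*4 = (⅓)*4 = 4/3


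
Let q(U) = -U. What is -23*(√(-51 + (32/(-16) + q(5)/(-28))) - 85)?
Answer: 1955 - 23*I*√10353/14 ≈ 1955.0 - 167.16*I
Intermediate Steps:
-23*(√(-51 + (32/(-16) + q(5)/(-28))) - 85) = -23*(√(-51 + (32/(-16) - 1*5/(-28))) - 85) = -23*(√(-51 + (32*(-1/16) - 5*(-1/28))) - 85) = -23*(√(-51 + (-2 + 5/28)) - 85) = -23*(√(-51 - 51/28) - 85) = -23*(√(-1479/28) - 85) = -23*(I*√10353/14 - 85) = -23*(-85 + I*√10353/14) = 1955 - 23*I*√10353/14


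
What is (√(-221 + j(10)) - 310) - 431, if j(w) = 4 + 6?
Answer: -741 + I*√211 ≈ -741.0 + 14.526*I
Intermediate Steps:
j(w) = 10
(√(-221 + j(10)) - 310) - 431 = (√(-221 + 10) - 310) - 431 = (√(-211) - 310) - 431 = (I*√211 - 310) - 431 = (-310 + I*√211) - 431 = -741 + I*√211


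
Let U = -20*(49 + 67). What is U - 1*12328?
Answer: -14648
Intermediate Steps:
U = -2320 (U = -20*116 = -2320)
U - 1*12328 = -2320 - 1*12328 = -2320 - 12328 = -14648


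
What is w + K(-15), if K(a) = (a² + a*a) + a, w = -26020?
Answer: -25585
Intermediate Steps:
K(a) = a + 2*a² (K(a) = (a² + a²) + a = 2*a² + a = a + 2*a²)
w + K(-15) = -26020 - 15*(1 + 2*(-15)) = -26020 - 15*(1 - 30) = -26020 - 15*(-29) = -26020 + 435 = -25585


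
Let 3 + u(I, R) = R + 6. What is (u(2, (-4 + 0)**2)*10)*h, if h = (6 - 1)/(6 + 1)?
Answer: 950/7 ≈ 135.71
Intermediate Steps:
h = 5/7 ≈ 0.71429
u(I, R) = 3 + R (u(I, R) = -3 + (R + 6) = -3 + (6 + R) = 3 + R)
(u(2, (-4 + 0)**2)*10)*h = ((3 + (-4 + 0)**2)*10)*(5/7) = ((3 + (-4)**2)*10)*(5/7) = ((3 + 16)*10)*(5/7) = (19*10)*(5/7) = 190*(5/7) = 950/7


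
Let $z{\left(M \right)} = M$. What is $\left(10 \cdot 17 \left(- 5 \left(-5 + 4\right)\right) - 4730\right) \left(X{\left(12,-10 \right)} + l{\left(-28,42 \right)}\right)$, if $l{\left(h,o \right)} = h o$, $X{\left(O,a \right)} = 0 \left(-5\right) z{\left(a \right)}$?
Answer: $4562880$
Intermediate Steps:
$X{\left(O,a \right)} = 0$ ($X{\left(O,a \right)} = 0 \left(-5\right) a = 0 a = 0$)
$\left(10 \cdot 17 \left(- 5 \left(-5 + 4\right)\right) - 4730\right) \left(X{\left(12,-10 \right)} + l{\left(-28,42 \right)}\right) = \left(10 \cdot 17 \left(- 5 \left(-5 + 4\right)\right) - 4730\right) \left(0 - 1176\right) = \left(170 \left(\left(-5\right) \left(-1\right)\right) - 4730\right) \left(0 - 1176\right) = \left(170 \cdot 5 - 4730\right) \left(-1176\right) = \left(850 - 4730\right) \left(-1176\right) = \left(-3880\right) \left(-1176\right) = 4562880$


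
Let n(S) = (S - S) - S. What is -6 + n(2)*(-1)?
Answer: -4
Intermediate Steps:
n(S) = -S (n(S) = 0 - S = -S)
-6 + n(2)*(-1) = -6 - 1*2*(-1) = -6 - 2*(-1) = -6 + 2 = -4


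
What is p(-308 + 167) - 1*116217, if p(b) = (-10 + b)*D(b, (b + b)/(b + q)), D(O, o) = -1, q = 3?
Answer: -116066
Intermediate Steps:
p(b) = 10 - b (p(b) = (-10 + b)*(-1) = 10 - b)
p(-308 + 167) - 1*116217 = (10 - (-308 + 167)) - 1*116217 = (10 - 1*(-141)) - 116217 = (10 + 141) - 116217 = 151 - 116217 = -116066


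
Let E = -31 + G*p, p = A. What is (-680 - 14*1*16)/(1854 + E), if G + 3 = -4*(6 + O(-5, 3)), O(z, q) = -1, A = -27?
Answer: -226/611 ≈ -0.36989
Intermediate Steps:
G = -23 (G = -3 - 4*(6 - 1) = -3 - 4*5 = -3 - 20 = -23)
p = -27
E = 590 (E = -31 - 23*(-27) = -31 + 621 = 590)
(-680 - 14*1*16)/(1854 + E) = (-680 - 14*1*16)/(1854 + 590) = (-680 - 14*16)/2444 = (-680 - 224)*(1/2444) = -904*1/2444 = -226/611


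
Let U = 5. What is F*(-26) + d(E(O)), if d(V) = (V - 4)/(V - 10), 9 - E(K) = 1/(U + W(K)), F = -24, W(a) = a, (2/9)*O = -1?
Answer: 623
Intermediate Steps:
O = -9/2 (O = (9/2)*(-1) = -9/2 ≈ -4.5000)
E(K) = 9 - 1/(5 + K)
d(V) = (-4 + V)/(-10 + V)
F*(-26) + d(E(O)) = -24*(-26) + (-4 + (44 + 9*(-9/2))/(5 - 9/2))/(-10 + (44 + 9*(-9/2))/(5 - 9/2)) = 624 + (-4 + (44 - 81/2)/(1/2))/(-10 + (44 - 81/2)/(1/2)) = 624 + (-4 + 2*(7/2))/(-10 + 2*(7/2)) = 624 + (-4 + 7)/(-10 + 7) = 624 + 3/(-3) = 624 - 1/3*3 = 624 - 1 = 623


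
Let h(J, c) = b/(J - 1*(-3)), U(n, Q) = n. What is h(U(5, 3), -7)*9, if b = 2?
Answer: 9/4 ≈ 2.2500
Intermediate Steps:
h(J, c) = 2/(3 + J) (h(J, c) = 2/(J - 1*(-3)) = 2/(J + 3) = 2/(3 + J))
h(U(5, 3), -7)*9 = (2/(3 + 5))*9 = (2/8)*9 = (2*(⅛))*9 = (¼)*9 = 9/4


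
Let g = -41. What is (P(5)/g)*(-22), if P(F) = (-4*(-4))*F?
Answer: 1760/41 ≈ 42.927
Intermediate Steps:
P(F) = 16*F
(P(5)/g)*(-22) = ((16*5)/(-41))*(-22) = -1/41*80*(-22) = -80/41*(-22) = 1760/41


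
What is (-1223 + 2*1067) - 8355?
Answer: -7444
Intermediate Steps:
(-1223 + 2*1067) - 8355 = (-1223 + 2134) - 8355 = 911 - 8355 = -7444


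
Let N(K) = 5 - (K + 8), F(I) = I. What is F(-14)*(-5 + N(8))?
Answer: 224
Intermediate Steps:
N(K) = -3 - K (N(K) = 5 - (8 + K) = 5 + (-8 - K) = -3 - K)
F(-14)*(-5 + N(8)) = -14*(-5 + (-3 - 1*8)) = -14*(-5 + (-3 - 8)) = -14*(-5 - 11) = -14*(-16) = 224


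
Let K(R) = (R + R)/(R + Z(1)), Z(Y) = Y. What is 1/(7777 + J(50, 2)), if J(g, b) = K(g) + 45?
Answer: 51/399022 ≈ 0.00012781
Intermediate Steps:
K(R) = 2*R/(1 + R) (K(R) = (R + R)/(R + 1) = (2*R)/(1 + R) = 2*R/(1 + R))
J(g, b) = 45 + 2*g/(1 + g) (J(g, b) = 2*g/(1 + g) + 45 = 45 + 2*g/(1 + g))
1/(7777 + J(50, 2)) = 1/(7777 + (45 + 47*50)/(1 + 50)) = 1/(7777 + (45 + 2350)/51) = 1/(7777 + (1/51)*2395) = 1/(7777 + 2395/51) = 1/(399022/51) = 51/399022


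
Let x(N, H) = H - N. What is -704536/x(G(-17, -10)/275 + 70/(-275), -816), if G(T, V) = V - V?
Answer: 19374740/22433 ≈ 863.67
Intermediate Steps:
G(T, V) = 0
-704536/x(G(-17, -10)/275 + 70/(-275), -816) = -704536/(-816 - (0/275 + 70/(-275))) = -704536/(-816 - (0*(1/275) + 70*(-1/275))) = -704536/(-816 - (0 - 14/55)) = -704536/(-816 - 1*(-14/55)) = -704536/(-816 + 14/55) = -704536/(-44866/55) = -704536*(-55/44866) = 19374740/22433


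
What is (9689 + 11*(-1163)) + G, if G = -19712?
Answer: -22816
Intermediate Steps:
(9689 + 11*(-1163)) + G = (9689 + 11*(-1163)) - 19712 = (9689 - 12793) - 19712 = -3104 - 19712 = -22816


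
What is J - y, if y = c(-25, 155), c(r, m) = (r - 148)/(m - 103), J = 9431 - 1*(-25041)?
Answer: 1792717/52 ≈ 34475.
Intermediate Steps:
J = 34472 (J = 9431 + 25041 = 34472)
c(r, m) = (-148 + r)/(-103 + m)
y = -173/52 (y = (-148 - 25)/(-103 + 155) = -173/52 ≈ -3.3269)
J - y = 34472 - 1*(-173/52) = 34472 + 173/52 = 1792717/52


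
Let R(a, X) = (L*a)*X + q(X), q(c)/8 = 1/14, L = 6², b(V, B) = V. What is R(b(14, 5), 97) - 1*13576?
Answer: 247188/7 ≈ 35313.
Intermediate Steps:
L = 36
q(c) = 4/7 (q(c) = 8/14 = 8*(1/14) = 4/7)
R(a, X) = 4/7 + 36*X*a (R(a, X) = (36*a)*X + 4/7 = 36*X*a + 4/7 = 4/7 + 36*X*a)
R(b(14, 5), 97) - 1*13576 = (4/7 + 36*97*14) - 1*13576 = (4/7 + 48888) - 13576 = 342220/7 - 13576 = 247188/7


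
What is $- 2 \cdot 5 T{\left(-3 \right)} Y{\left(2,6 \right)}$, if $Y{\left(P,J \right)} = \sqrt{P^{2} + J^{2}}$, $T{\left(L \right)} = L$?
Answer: $60 \sqrt{10} \approx 189.74$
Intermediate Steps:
$Y{\left(P,J \right)} = \sqrt{J^{2} + P^{2}}$
$- 2 \cdot 5 T{\left(-3 \right)} Y{\left(2,6 \right)} = - 2 \cdot 5 \left(-3\right) \sqrt{6^{2} + 2^{2}} = - 10 \left(-3\right) \sqrt{36 + 4} = \left(-1\right) \left(-30\right) \sqrt{40} = 30 \cdot 2 \sqrt{10} = 60 \sqrt{10}$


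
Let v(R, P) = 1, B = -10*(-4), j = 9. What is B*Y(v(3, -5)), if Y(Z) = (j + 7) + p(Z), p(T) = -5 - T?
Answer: 400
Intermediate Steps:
B = 40
Y(Z) = 11 - Z (Y(Z) = (9 + 7) + (-5 - Z) = 16 + (-5 - Z) = 11 - Z)
B*Y(v(3, -5)) = 40*(11 - 1*1) = 40*(11 - 1) = 40*10 = 400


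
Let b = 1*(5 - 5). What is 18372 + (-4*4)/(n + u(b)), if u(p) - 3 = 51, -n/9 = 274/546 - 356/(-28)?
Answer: 54289988/2955 ≈ 18372.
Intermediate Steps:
n = -10824/91 (n = -9*(274/546 - 356/(-28)) = -9*(274*(1/546) - 356*(-1/28)) = -9*(137/273 + 89/7) = -9*3608/273 = -10824/91 ≈ -118.95)
b = 0 (b = 1*0 = 0)
u(p) = 54 (u(p) = 3 + 51 = 54)
18372 + (-4*4)/(n + u(b)) = 18372 + (-4*4)/(-10824/91 + 54) = 18372 - 16/(-5910/91) = 18372 - 16*(-91/5910) = 18372 + 728/2955 = 54289988/2955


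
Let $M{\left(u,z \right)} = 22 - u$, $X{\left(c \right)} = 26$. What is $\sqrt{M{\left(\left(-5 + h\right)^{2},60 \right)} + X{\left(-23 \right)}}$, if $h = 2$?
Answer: $\sqrt{39} \approx 6.245$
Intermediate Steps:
$\sqrt{M{\left(\left(-5 + h\right)^{2},60 \right)} + X{\left(-23 \right)}} = \sqrt{\left(22 - \left(-5 + 2\right)^{2}\right) + 26} = \sqrt{\left(22 - \left(-3\right)^{2}\right) + 26} = \sqrt{\left(22 - 9\right) + 26} = \sqrt{13 + 26} = \sqrt{39}$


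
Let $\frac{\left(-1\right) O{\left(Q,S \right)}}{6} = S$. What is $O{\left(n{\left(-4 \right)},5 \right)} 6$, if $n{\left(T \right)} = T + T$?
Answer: $-180$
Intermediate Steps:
$n{\left(T \right)} = 2 T$
$O{\left(Q,S \right)} = - 6 S$
$O{\left(n{\left(-4 \right)},5 \right)} 6 = \left(-6\right) 5 \cdot 6 = \left(-30\right) 6 = -180$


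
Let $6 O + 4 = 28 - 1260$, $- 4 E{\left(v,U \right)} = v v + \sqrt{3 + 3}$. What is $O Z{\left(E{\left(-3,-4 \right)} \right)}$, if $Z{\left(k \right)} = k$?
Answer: $\frac{927}{2} + \frac{103 \sqrt{6}}{2} \approx 589.65$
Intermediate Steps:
$E{\left(v,U \right)} = - \frac{\sqrt{6}}{4} - \frac{v^{2}}{4}$ ($E{\left(v,U \right)} = - \frac{v v + \sqrt{3 + 3}}{4} = - \frac{v^{2} + \sqrt{6}}{4} = - \frac{\sqrt{6} + v^{2}}{4} = - \frac{\sqrt{6}}{4} - \frac{v^{2}}{4}$)
$O = -206$ ($O = - \frac{2}{3} + \frac{28 - 1260}{6} = - \frac{2}{3} + \frac{1}{6} \left(-1232\right) = - \frac{2}{3} - \frac{616}{3} = -206$)
$O Z{\left(E{\left(-3,-4 \right)} \right)} = - 206 \left(- \frac{\sqrt{6}}{4} - \frac{\left(-3\right)^{2}}{4}\right) = - 206 \left(- \frac{\sqrt{6}}{4} - \frac{9}{4}\right) = - 206 \left(- \frac{9}{4} - \frac{\sqrt{6}}{4}\right) = \frac{927}{2} + \frac{103 \sqrt{6}}{2}$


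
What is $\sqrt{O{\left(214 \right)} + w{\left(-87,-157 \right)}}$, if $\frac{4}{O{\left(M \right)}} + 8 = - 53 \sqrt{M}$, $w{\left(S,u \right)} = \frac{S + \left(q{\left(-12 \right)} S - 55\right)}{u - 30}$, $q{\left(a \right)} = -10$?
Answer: $\frac{2 \sqrt{-307241 - 1803802 \sqrt{214}}}{187 \sqrt{8 + 53 \sqrt{214}}} \approx 1.9744 i$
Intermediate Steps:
$w{\left(S,u \right)} = \frac{-55 - 9 S}{-30 + u}$ ($w{\left(S,u \right)} = \frac{S - \left(55 + 10 S\right)}{u - 30} = \frac{S - \left(55 + 10 S\right)}{-30 + u} = \frac{-55 - 9 S}{-30 + u}$)
$O{\left(M \right)} = \frac{4}{-8 - 53 \sqrt{M}}$
$\sqrt{O{\left(214 \right)} + w{\left(-87,-157 \right)}} = \sqrt{- \frac{4}{8 + 53 \sqrt{214}} + \frac{-55 - -783}{-30 - 157}} = \sqrt{- \frac{4}{8 + 53 \sqrt{214}} + \frac{-55 + 783}{-187}} = \sqrt{- \frac{4}{8 + 53 \sqrt{214}} - \frac{728}{187}} = \sqrt{- \frac{728}{187} - \frac{4}{8 + 53 \sqrt{214}}}$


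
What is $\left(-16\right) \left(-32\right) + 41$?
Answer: $553$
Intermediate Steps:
$\left(-16\right) \left(-32\right) + 41 = 512 + 41 = 553$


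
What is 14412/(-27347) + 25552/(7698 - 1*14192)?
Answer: -396181036/88795709 ≈ -4.4617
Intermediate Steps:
14412/(-27347) + 25552/(7698 - 1*14192) = 14412*(-1/27347) + 25552/(7698 - 14192) = -14412/27347 + 25552/(-6494) = -14412/27347 + 25552*(-1/6494) = -14412/27347 - 12776/3247 = -396181036/88795709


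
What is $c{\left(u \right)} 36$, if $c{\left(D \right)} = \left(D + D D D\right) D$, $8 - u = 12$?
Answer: $9792$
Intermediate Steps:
$u = -4$ ($u = 8 - 12 = -4$)
$c{\left(D \right)} = D \left(D + D^{3}\right)$ ($c{\left(D \right)} = \left(D + D^{2} D\right) D = \left(D + D^{3}\right) D = D \left(D + D^{3}\right)$)
$c{\left(u \right)} 36 = \left(\left(-4\right)^{2} + \left(-4\right)^{4}\right) 36 = \left(16 + 256\right) 36 = 272 \cdot 36 = 9792$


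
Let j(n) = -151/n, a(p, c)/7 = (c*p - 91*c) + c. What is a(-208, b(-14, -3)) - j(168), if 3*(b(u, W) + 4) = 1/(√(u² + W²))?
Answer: 1401943/168 - 2086*√205/615 ≈ 8296.3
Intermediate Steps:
b(u, W) = -4 + 1/(3*√(W² + u²)) (b(u, W) = -4 + 1/(3*(√(u² + W²))) = -4 + 1/(3*(√(W² + u²))) = -4 + 1/(3*√(W² + u²)))
a(p, c) = -630*c + 7*c*p (a(p, c) = 7*((c*p - 91*c) + c) = 7*((-91*c + c*p) + c) = 7*(-90*c + c*p) = -630*c + 7*c*p)
a(-208, b(-14, -3)) - j(168) = 7*(-4 + 1/(3*√((-3)² + (-14)²)))*(-90 - 208) - (-151)/168 = 7*(-4 + 1/(3*√(9 + 196)))*(-298) - (-151)/168 = 7*(-4 + 1/(3*√205))*(-298) - 1*(-151/168) = 7*(-4 + (√205/205)/3)*(-298) + 151/168 = 7*(-4 + √205/615)*(-298) + 151/168 = (8344 - 2086*√205/615) + 151/168 = 1401943/168 - 2086*√205/615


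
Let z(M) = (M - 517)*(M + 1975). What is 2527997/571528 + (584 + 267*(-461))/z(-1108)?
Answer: 3631645667959/805211511000 ≈ 4.5102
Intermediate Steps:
z(M) = (-517 + M)*(1975 + M)
2527997/571528 + (584 + 267*(-461))/z(-1108) = 2527997/571528 + (584 + 267*(-461))/(-1021075 + (-1108)² + 1458*(-1108)) = 2527997*(1/571528) + (584 - 123087)/(-1021075 + 1227664 - 1615464) = 2527997/571528 - 122503/(-1408875) = 2527997/571528 - 122503*(-1/1408875) = 2527997/571528 + 122503/1408875 = 3631645667959/805211511000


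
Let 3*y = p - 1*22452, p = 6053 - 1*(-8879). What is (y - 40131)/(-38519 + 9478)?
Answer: 127913/87123 ≈ 1.4682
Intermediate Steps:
p = 14932 (p = 6053 + 8879 = 14932)
y = -7520/3 (y = (14932 - 1*22452)/3 = (14932 - 22452)/3 = (⅓)*(-7520) = -7520/3 ≈ -2506.7)
(y - 40131)/(-38519 + 9478) = (-7520/3 - 40131)/(-38519 + 9478) = -127913/3/(-29041) = -127913/3*(-1/29041) = 127913/87123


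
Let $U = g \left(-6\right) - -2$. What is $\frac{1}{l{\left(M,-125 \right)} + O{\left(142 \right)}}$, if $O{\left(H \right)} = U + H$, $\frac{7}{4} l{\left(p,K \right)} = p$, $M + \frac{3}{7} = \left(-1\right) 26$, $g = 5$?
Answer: $\frac{49}{4846} \approx 0.010111$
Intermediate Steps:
$M = - \frac{185}{7}$ ($M = - \frac{3}{7} - 26 = - \frac{185}{7} \approx -26.429$)
$l{\left(p,K \right)} = \frac{4 p}{7}$
$U = -28$ ($U = 5 \left(-6\right) - -2 = -30 + 2 = -28$)
$O{\left(H \right)} = -28 + H$
$\frac{1}{l{\left(M,-125 \right)} + O{\left(142 \right)}} = \frac{1}{\frac{4}{7} \left(- \frac{185}{7}\right) + \left(-28 + 142\right)} = \frac{1}{- \frac{740}{49} + 114} = \frac{1}{\frac{4846}{49}} = \frac{49}{4846}$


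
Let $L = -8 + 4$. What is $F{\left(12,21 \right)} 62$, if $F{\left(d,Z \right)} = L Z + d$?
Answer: $-4464$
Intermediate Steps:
$L = -4$
$F{\left(d,Z \right)} = d - 4 Z$ ($F{\left(d,Z \right)} = - 4 Z + d = d - 4 Z$)
$F{\left(12,21 \right)} 62 = \left(12 - 84\right) 62 = \left(-72\right) 62 = -4464$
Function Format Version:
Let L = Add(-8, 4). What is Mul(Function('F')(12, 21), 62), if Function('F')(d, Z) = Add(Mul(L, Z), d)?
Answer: -4464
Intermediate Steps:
L = -4
Function('F')(d, Z) = Add(d, Mul(-4, Z)) (Function('F')(d, Z) = Add(Mul(-4, Z), d) = Add(d, Mul(-4, Z)))
Mul(Function('F')(12, 21), 62) = Mul(Add(12, Mul(-4, 21)), 62) = Mul(Add(12, -84), 62) = Mul(-72, 62) = -4464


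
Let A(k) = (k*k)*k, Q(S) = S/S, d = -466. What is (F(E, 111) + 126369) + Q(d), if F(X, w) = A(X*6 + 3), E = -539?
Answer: -33729449021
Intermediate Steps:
Q(S) = 1
A(k) = k**3 (A(k) = k**2*k = k**3)
F(X, w) = (3 + 6*X)**3 (F(X, w) = (X*6 + 3)**3 = (6*X + 3)**3 = (3 + 6*X)**3)
(F(E, 111) + 126369) + Q(d) = (27*(1 + 2*(-539))**3 + 126369) + 1 = (27*(1 - 1078)**3 + 126369) + 1 = (27*(-1077)**3 + 126369) + 1 = (27*(-1249243533) + 126369) + 1 = (-33729575391 + 126369) + 1 = -33729449022 + 1 = -33729449021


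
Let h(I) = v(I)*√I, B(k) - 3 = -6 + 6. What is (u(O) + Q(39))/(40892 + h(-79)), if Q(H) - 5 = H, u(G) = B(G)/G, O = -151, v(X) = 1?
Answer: 271563772/252495517193 - 6641*I*√79/252495517193 ≈ 0.0010755 - 2.3377e-7*I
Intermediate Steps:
B(k) = 3 (B(k) = 3 + (-6 + 6) = 3 + 0 = 3)
u(G) = 3/G
h(I) = √I (h(I) = 1*√I = √I)
Q(H) = 5 + H
(u(O) + Q(39))/(40892 + h(-79)) = (3/(-151) + (5 + 39))/(40892 + √(-79)) = (3*(-1/151) + 44)/(40892 + I*√79) = (-3/151 + 44)/(40892 + I*√79) = 6641/(151*(40892 + I*√79))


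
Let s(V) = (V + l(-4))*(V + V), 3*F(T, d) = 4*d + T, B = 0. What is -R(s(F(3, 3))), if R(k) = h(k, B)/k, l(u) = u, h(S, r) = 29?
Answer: -29/10 ≈ -2.9000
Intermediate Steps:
F(T, d) = T/3 + 4*d/3 (F(T, d) = (4*d + T)/3 = (T + 4*d)/3 = T/3 + 4*d/3)
s(V) = 2*V*(-4 + V) (s(V) = (V - 4)*(V + V) = (-4 + V)*(2*V) = 2*V*(-4 + V))
R(k) = 29/k
-R(s(F(3, 3))) = -29/(2*((⅓)*3 + (4/3)*3)*(-4 + ((⅓)*3 + (4/3)*3))) = -29/(2*(1 + 4)*(-4 + (1 + 4))) = -29/(2*5*(-4 + 5)) = -29/(2*5*1) = -29/10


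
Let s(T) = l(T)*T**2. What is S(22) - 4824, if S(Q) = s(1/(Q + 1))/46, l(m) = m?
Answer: -2699905967/559682 ≈ -4824.0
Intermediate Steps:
s(T) = T**3 (s(T) = T*T**2 = T**3)
S(Q) = 1/(46*(1 + Q)**3) (S(Q) = (1/(Q + 1))**3/46 = (1/(1 + Q))**3*(1/46) = (1/46)/(1 + Q)**3 = 1/(46*(1 + Q)**3))
S(22) - 4824 = 1/(46*(1 + 22)**3) - 4824 = (1/46)/23**3 - 4824 = (1/46)*(1/12167) - 4824 = 1/559682 - 4824 = -2699905967/559682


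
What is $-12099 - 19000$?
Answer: $-31099$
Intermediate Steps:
$-12099 - 19000 = -31099$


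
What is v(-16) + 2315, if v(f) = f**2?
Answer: 2571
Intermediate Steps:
v(-16) + 2315 = (-16)**2 + 2315 = 256 + 2315 = 2571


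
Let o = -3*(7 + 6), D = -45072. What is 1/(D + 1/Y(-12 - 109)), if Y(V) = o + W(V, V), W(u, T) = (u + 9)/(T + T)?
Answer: -4663/210170857 ≈ -2.2187e-5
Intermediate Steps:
o = -39 (o = -3*13 = -39)
W(u, T) = (9 + u)/(2*T) (W(u, T) = (9 + u)/((2*T)) = (9 + u)*(1/(2*T)) = (9 + u)/(2*T))
Y(V) = -39 + (9 + V)/(2*V)
1/(D + 1/Y(-12 - 109)) = 1/(-45072 + 1/((9 - 77*(-12 - 109))/(2*(-12 - 109)))) = 1/(-45072 + 1/((½)*(9 - 77*(-121))/(-121))) = 1/(-45072 + 1/((½)*(-1/121)*(9 + 9317))) = 1/(-45072 + 1/((½)*(-1/121)*9326)) = 1/(-45072 + 1/(-4663/121)) = 1/(-45072 - 121/4663) = 1/(-210170857/4663) = -4663/210170857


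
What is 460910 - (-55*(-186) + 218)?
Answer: 450462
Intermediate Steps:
460910 - (-55*(-186) + 218) = 460910 - (10230 + 218) = 460910 - 1*10448 = 460910 - 10448 = 450462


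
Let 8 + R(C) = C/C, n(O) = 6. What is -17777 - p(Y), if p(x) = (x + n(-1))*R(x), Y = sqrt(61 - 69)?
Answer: -17735 + 14*I*sqrt(2) ≈ -17735.0 + 19.799*I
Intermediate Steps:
R(C) = -7 (R(C) = -8 + C/C = -8 + 1 = -7)
Y = 2*I*sqrt(2) (Y = sqrt(-8) = 2*I*sqrt(2) ≈ 2.8284*I)
p(x) = -42 - 7*x (p(x) = (x + 6)*(-7) = (6 + x)*(-7) = -42 - 7*x)
-17777 - p(Y) = -17777 - (-42 - 14*I*sqrt(2)) = -17777 + (42 + 14*I*sqrt(2)) = -17735 + 14*I*sqrt(2)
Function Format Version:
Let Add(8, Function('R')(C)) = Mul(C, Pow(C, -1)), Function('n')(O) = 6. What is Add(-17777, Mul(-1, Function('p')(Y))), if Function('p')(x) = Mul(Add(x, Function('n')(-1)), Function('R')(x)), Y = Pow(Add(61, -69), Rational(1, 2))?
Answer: Add(-17735, Mul(14, I, Pow(2, Rational(1, 2)))) ≈ Add(-17735., Mul(19.799, I))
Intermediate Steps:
Function('R')(C) = -7 (Function('R')(C) = Add(-8, Mul(C, Pow(C, -1))) = Add(-8, 1) = -7)
Y = Mul(2, I, Pow(2, Rational(1, 2))) (Y = Pow(-8, Rational(1, 2)) = Mul(2, I, Pow(2, Rational(1, 2))) ≈ Mul(2.8284, I))
Function('p')(x) = Add(-42, Mul(-7, x)) (Function('p')(x) = Mul(Add(x, 6), -7) = Mul(Add(6, x), -7) = Add(-42, Mul(-7, x)))
Add(-17777, Mul(-1, Function('p')(Y))) = Add(-17777, Mul(-1, Add(-42, Mul(-7, Mul(2, I, Pow(2, Rational(1, 2))))))) = Add(-17777, Mul(-1, Add(-42, Mul(-14, I, Pow(2, Rational(1, 2)))))) = Add(-17777, Add(42, Mul(14, I, Pow(2, Rational(1, 2))))) = Add(-17735, Mul(14, I, Pow(2, Rational(1, 2))))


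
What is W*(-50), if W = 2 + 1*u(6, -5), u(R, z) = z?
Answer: 150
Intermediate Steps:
W = -3 (W = 2 + 1*(-5) = 2 - 5 = -3)
W*(-50) = -3*(-50) = 150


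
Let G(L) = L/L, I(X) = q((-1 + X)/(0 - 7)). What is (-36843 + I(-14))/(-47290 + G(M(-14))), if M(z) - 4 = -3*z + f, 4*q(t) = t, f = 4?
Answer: 343863/441364 ≈ 0.77909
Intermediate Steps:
q(t) = t/4
I(X) = 1/28 - X/28 (I(X) = ((-1 + X)/(0 - 7))/4 = ((-1 + X)/(-7))/4 = ((-1 + X)*(-⅐))/4 = (⅐ - X/7)/4 = 1/28 - X/28)
M(z) = 8 - 3*z (M(z) = 4 + (-3*z + 4) = 4 + (4 - 3*z) = 8 - 3*z)
G(L) = 1
(-36843 + I(-14))/(-47290 + G(M(-14))) = (-36843 + (1/28 - 1/28*(-14)))/(-47290 + 1) = (-36843 + (1/28 + ½))/(-47289) = (-36843 + 15/28)*(-1/47289) = -1031589/28*(-1/47289) = 343863/441364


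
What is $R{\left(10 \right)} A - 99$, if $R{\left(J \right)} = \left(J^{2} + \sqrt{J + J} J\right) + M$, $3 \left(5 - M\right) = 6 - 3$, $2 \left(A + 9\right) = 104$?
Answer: $4373 + 860 \sqrt{5} \approx 6296.0$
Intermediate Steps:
$A = 43$ ($A = -9 + \frac{1}{2} \cdot 104 = -9 + 52 = 43$)
$M = 4$ ($M = 5 - \frac{6 - 3}{3} = 5 - 1 = 4$)
$R{\left(J \right)} = 4 + J^{2} + \sqrt{2} J^{\frac{3}{2}}$ ($R{\left(J \right)} = \left(J^{2} + \sqrt{J + J} J\right) + 4 = \left(J^{2} + \sqrt{2 J} J\right) + 4 = \left(J^{2} + \sqrt{2} \sqrt{J} J\right) + 4 = \left(J^{2} + \sqrt{2} J^{\frac{3}{2}}\right) + 4 = 4 + J^{2} + \sqrt{2} J^{\frac{3}{2}}$)
$R{\left(10 \right)} A - 99 = \left(4 + 10^{2} + \sqrt{2} \cdot 10^{\frac{3}{2}}\right) 43 - 99 = \left(4 + 100 + \sqrt{2} \cdot 10 \sqrt{10}\right) 43 - 99 = \left(4 + 100 + 20 \sqrt{5}\right) 43 - 99 = \left(104 + 20 \sqrt{5}\right) 43 - 99 = \left(4472 + 860 \sqrt{5}\right) - 99 = 4373 + 860 \sqrt{5}$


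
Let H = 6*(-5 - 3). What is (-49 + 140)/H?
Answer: -91/48 ≈ -1.8958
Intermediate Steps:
H = -48 (H = 6*(-8) = -48)
(-49 + 140)/H = (-49 + 140)/(-48) = 91*(-1/48) = -91/48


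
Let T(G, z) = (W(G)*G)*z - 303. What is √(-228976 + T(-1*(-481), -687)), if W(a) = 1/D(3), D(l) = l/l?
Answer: I*√559726 ≈ 748.15*I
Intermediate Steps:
D(l) = 1
W(a) = 1 (W(a) = 1/1 = 1)
T(G, z) = -303 + G*z (T(G, z) = (1*G)*z - 303 = G*z - 303 = -303 + G*z)
√(-228976 + T(-1*(-481), -687)) = √(-228976 + (-303 - 1*(-481)*(-687))) = √(-228976 + (-303 + 481*(-687))) = √(-228976 + (-303 - 330447)) = √(-228976 - 330750) = √(-559726) = I*√559726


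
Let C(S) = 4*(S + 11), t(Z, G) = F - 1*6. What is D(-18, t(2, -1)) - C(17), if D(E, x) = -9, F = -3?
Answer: -121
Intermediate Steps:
t(Z, G) = -9 (t(Z, G) = -3 - 1*6 = -3 - 6 = -9)
C(S) = 44 + 4*S (C(S) = 4*(11 + S) = 44 + 4*S)
D(-18, t(2, -1)) - C(17) = -9 - (44 + 4*17) = -9 - (44 + 68) = -9 - 1*112 = -9 - 112 = -121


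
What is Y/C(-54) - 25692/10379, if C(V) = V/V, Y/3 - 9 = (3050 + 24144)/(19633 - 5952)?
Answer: 4329114999/141995099 ≈ 30.488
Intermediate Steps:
Y = 450969/13681 (Y = 27 + 3*((3050 + 24144)/(19633 - 5952)) = 27 + 3*(27194/13681) = 27 + 81582/13681 = 450969/13681 ≈ 32.963)
C(V) = 1
Y/C(-54) - 25692/10379 = (450969/13681)/1 - 25692/10379 = (450969/13681)*1 - 25692*1/10379 = 450969/13681 - 25692/10379 = 4329114999/141995099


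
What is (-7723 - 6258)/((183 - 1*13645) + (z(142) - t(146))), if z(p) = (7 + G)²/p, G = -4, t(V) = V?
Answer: 1985302/1932327 ≈ 1.0274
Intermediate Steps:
z(p) = 9/p (z(p) = (7 - 4)²/p = 3²/p = 9/p)
(-7723 - 6258)/((183 - 1*13645) + (z(142) - t(146))) = (-7723 - 6258)/((183 - 1*13645) + (9/142 - 1*146)) = -13981/((183 - 13645) + (9*(1/142) - 146)) = -13981/(-13462 + (9/142 - 146)) = -13981/(-13462 - 20723/142) = -13981/(-1932327/142) = -13981*(-142/1932327) = 1985302/1932327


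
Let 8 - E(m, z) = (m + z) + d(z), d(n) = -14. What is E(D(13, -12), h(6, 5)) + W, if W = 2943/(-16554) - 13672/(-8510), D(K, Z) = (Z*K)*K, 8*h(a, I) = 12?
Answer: 24065231379/11739545 ≈ 2049.9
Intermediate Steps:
h(a, I) = 3/2 (h(a, I) = (⅛)*12 = 3/2)
D(K, Z) = Z*K² (D(K, Z) = (K*Z)*K = Z*K²)
W = 33546893/23479090 (W = 2943*(-1/16554) - 13672*(-1/8510) = -981/5518 + 6836/4255 = 33546893/23479090 ≈ 1.4288)
E(m, z) = 22 - m - z (E(m, z) = 8 - ((m + z) - 14) = 8 - (-14 + m + z) = 8 + (14 - m - z) = 22 - m - z)
E(D(13, -12), h(6, 5)) + W = (22 - (-12)*13² - 1*3/2) + 33546893/23479090 = (22 - (-12)*169 - 3/2) + 33546893/23479090 = (22 - 1*(-2028) - 3/2) + 33546893/23479090 = (22 + 2028 - 3/2) + 33546893/23479090 = 4097/2 + 33546893/23479090 = 24065231379/11739545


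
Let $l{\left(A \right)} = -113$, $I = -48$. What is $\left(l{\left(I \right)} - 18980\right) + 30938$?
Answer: $11845$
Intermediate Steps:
$\left(l{\left(I \right)} - 18980\right) + 30938 = \left(-113 - 18980\right) + 30938 = -19093 + 30938 = 11845$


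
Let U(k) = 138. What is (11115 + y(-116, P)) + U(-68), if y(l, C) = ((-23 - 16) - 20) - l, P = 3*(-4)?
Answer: 11310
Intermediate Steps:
P = -12
y(l, C) = -59 - l (y(l, C) = (-39 - 20) - l = -59 - l)
(11115 + y(-116, P)) + U(-68) = (11115 + (-59 - 1*(-116))) + 138 = (11115 + (-59 + 116)) + 138 = (11115 + 57) + 138 = 11172 + 138 = 11310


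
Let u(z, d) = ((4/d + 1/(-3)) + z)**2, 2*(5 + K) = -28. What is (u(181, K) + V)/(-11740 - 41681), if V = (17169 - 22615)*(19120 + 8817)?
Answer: 494212984802/173564829 ≈ 2847.4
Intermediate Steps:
V = -152144902 (V = -5446*27937 = -152144902)
K = -19 (K = -5 + (1/2)*(-28) = -5 - 14 = -19)
u(z, d) = (-1/3 + z + 4/d)**2 (u(z, d) = ((4/d + 1*(-1/3)) + z)**2 = ((4/d - 1/3) + z)**2 = ((-1/3 + 4/d) + z)**2 = (-1/3 + z + 4/d)**2)
(u(181, K) + V)/(-11740 - 41681) = ((1/9)*(12 - 1*(-19) + 3*(-19)*181)**2/(-19)**2 - 152144902)/(-11740 - 41681) = ((1/9)*(1/361)*(12 + 19 - 10317)**2 - 152144902)/(-53421) = ((1/9)*(1/361)*(-10286)**2 - 152144902)*(-1/53421) = ((1/9)*(1/361)*105801796 - 152144902)*(-1/53421) = (105801796/3249 - 152144902)*(-1/53421) = -494212984802/3249*(-1/53421) = 494212984802/173564829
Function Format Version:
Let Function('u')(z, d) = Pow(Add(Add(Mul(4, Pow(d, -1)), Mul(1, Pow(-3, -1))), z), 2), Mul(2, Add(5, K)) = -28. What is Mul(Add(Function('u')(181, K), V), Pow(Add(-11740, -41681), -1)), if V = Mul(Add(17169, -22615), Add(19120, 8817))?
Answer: Rational(494212984802, 173564829) ≈ 2847.4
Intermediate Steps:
V = -152144902 (V = Mul(-5446, 27937) = -152144902)
K = -19 (K = Add(-5, Mul(Rational(1, 2), -28)) = Add(-5, -14) = -19)
Function('u')(z, d) = Pow(Add(Rational(-1, 3), z, Mul(4, Pow(d, -1))), 2) (Function('u')(z, d) = Pow(Add(Add(Mul(4, Pow(d, -1)), Mul(1, Rational(-1, 3))), z), 2) = Pow(Add(Add(Mul(4, Pow(d, -1)), Rational(-1, 3)), z), 2) = Pow(Add(Add(Rational(-1, 3), Mul(4, Pow(d, -1))), z), 2) = Pow(Add(Rational(-1, 3), z, Mul(4, Pow(d, -1))), 2))
Mul(Add(Function('u')(181, K), V), Pow(Add(-11740, -41681), -1)) = Mul(Add(Mul(Rational(1, 9), Pow(-19, -2), Pow(Add(12, Mul(-1, -19), Mul(3, -19, 181)), 2)), -152144902), Pow(Add(-11740, -41681), -1)) = Mul(Add(Mul(Rational(1, 9), Rational(1, 361), Pow(Add(12, 19, -10317), 2)), -152144902), Pow(-53421, -1)) = Mul(Add(Mul(Rational(1, 9), Rational(1, 361), Pow(-10286, 2)), -152144902), Rational(-1, 53421)) = Mul(Add(Mul(Rational(1, 9), Rational(1, 361), 105801796), -152144902), Rational(-1, 53421)) = Mul(Add(Rational(105801796, 3249), -152144902), Rational(-1, 53421)) = Mul(Rational(-494212984802, 3249), Rational(-1, 53421)) = Rational(494212984802, 173564829)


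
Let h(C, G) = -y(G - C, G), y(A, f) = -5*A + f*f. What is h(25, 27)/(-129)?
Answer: 719/129 ≈ 5.5736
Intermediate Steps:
y(A, f) = f² - 5*A (y(A, f) = -5*A + f² = f² - 5*A)
h(C, G) = -G² - 5*C + 5*G (h(C, G) = -(G² - 5*(G - C)) = -(G² + (-5*G + 5*C)) = -(G² - 5*G + 5*C) = -G² - 5*C + 5*G)
h(25, 27)/(-129) = (-1*27² - 5*25 + 5*27)/(-129) = (-1*729 - 125 + 135)*(-1/129) = (-729 - 125 + 135)*(-1/129) = -719*(-1/129) = 719/129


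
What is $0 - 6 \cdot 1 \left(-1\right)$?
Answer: $6$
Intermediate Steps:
$0 - 6 \cdot 1 \left(-1\right) = 0 - -6 = 0 + 6 = 6$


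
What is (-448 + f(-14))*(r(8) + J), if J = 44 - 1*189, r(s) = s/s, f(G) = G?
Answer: 66528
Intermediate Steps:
r(s) = 1
J = -145 (J = 44 - 189 = -145)
(-448 + f(-14))*(r(8) + J) = (-448 - 14)*(1 - 145) = -462*(-144) = 66528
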